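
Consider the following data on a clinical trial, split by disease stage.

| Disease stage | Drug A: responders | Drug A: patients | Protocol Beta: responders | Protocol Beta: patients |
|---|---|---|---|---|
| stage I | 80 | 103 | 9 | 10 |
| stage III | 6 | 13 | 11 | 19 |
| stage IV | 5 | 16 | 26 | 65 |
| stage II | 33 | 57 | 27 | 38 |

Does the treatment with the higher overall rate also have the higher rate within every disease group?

Stage I: Drug A 80/103 = 77.7%, Protocol Beta 9/10 = 90.0% → Protocol Beta
Stage III: Drug A 6/13 = 46.2%, Protocol Beta 11/19 = 57.9% → Protocol Beta
Stage IV: Drug A 5/16 = 31.2%, Protocol Beta 26/65 = 40.0% → Protocol Beta
Stage II: Drug A 33/57 = 57.9%, Protocol Beta 27/38 = 71.1% → Protocol Beta
Overall: Drug A 124/189 = 65.6%, Protocol Beta 73/132 = 55.3% → Drug A
Protocol Beta wins each disease group but Drug A wins overall — the comparison reverses. Protocol Beta's patients skew toward stage IV, which has a lower base rate.

No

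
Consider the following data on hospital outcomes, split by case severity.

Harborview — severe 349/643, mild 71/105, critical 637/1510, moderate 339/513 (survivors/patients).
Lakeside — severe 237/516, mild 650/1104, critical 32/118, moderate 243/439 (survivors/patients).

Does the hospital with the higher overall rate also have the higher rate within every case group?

Severe: Harborview 349/643 = 54.3%, Lakeside 237/516 = 45.9% → Harborview
Mild: Harborview 71/105 = 67.6%, Lakeside 650/1104 = 58.9% → Harborview
Critical: Harborview 637/1510 = 42.2%, Lakeside 32/118 = 27.1% → Harborview
Moderate: Harborview 339/513 = 66.1%, Lakeside 243/439 = 55.4% → Harborview
Overall: Harborview 1396/2771 = 50.4%, Lakeside 1162/2177 = 53.4% → Lakeside
Harborview wins each case group but Lakeside wins overall — the comparison reverses. Harborview's patients skew toward critical, which has a lower base rate.

No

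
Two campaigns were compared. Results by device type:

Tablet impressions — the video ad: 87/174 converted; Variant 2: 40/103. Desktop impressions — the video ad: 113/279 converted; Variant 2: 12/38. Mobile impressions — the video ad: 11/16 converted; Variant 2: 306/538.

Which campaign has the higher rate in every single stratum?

Tablet: the video ad 87/174 = 50.0%, Variant 2 40/103 = 38.8% → the video ad
Desktop: the video ad 113/279 = 40.5%, Variant 2 12/38 = 31.6% → the video ad
Mobile: the video ad 11/16 = 68.8%, Variant 2 306/538 = 56.9% → the video ad
The video ad has the higher rate in all 3 groups.

the video ad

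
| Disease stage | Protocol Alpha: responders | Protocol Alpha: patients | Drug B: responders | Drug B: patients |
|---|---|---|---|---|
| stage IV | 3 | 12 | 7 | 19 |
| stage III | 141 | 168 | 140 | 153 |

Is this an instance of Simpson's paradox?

No

Stage IV: Protocol Alpha 3/12 = 25.0%, Drug B 7/19 = 36.8% → Drug B
Stage III: Protocol Alpha 141/168 = 83.9%, Drug B 140/153 = 91.5% → Drug B
Overall: Protocol Alpha 144/180 = 80.0%, Drug B 147/172 = 85.5% → Drug B
Drug B wins overall and in every disease group — no reversal.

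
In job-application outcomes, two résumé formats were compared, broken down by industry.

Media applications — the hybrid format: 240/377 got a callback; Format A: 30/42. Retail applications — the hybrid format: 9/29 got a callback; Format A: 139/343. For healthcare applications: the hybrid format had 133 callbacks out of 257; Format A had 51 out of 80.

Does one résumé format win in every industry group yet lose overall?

Media: the hybrid format 240/377 = 63.7%, Format A 30/42 = 71.4% → Format A
Retail: the hybrid format 9/29 = 31.0%, Format A 139/343 = 40.5% → Format A
Healthcare: the hybrid format 133/257 = 51.8%, Format A 51/80 = 63.8% → Format A
Overall: the hybrid format 382/663 = 57.6%, Format A 220/465 = 47.3% → the hybrid format
Format A wins each industry group but the hybrid format wins overall — the comparison reverses. Format A's applications skew toward retail, which has a lower base rate.

Yes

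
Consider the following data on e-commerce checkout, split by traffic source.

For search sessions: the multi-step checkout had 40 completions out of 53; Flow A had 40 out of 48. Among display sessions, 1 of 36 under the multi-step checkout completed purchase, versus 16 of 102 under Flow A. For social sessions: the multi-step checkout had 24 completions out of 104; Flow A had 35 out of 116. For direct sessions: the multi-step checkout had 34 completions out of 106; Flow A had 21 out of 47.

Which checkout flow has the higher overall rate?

Flow A

Search: the multi-step checkout 40/53 = 75.5%, Flow A 40/48 = 83.3% → Flow A
Display: the multi-step checkout 1/36 = 2.8%, Flow A 16/102 = 15.7% → Flow A
Social: the multi-step checkout 24/104 = 23.1%, Flow A 35/116 = 30.2% → Flow A
Direct: the multi-step checkout 34/106 = 32.1%, Flow A 21/47 = 44.7% → Flow A
Overall: the multi-step checkout 99/299 = 33.1%, Flow A 112/313 = 35.8% → Flow A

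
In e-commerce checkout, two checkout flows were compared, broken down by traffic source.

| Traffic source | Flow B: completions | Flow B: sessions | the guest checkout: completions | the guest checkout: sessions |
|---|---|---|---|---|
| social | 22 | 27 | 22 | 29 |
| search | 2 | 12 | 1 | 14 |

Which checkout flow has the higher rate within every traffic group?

Flow B

Social: Flow B 22/27 = 81.5%, the guest checkout 22/29 = 75.9% → Flow B
Search: Flow B 2/12 = 16.7%, the guest checkout 1/14 = 7.1% → Flow B
Flow B has the higher rate in both groups.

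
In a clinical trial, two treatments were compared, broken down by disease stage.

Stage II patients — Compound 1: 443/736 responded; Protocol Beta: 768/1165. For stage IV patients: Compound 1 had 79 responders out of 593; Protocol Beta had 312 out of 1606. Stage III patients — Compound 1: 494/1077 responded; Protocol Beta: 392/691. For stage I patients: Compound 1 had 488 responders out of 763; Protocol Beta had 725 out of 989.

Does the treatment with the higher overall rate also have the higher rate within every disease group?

Yes

Stage II: Compound 1 443/736 = 60.2%, Protocol Beta 768/1165 = 65.9% → Protocol Beta
Stage IV: Compound 1 79/593 = 13.3%, Protocol Beta 312/1606 = 19.4% → Protocol Beta
Stage III: Compound 1 494/1077 = 45.9%, Protocol Beta 392/691 = 56.7% → Protocol Beta
Stage I: Compound 1 488/763 = 64.0%, Protocol Beta 725/989 = 73.3% → Protocol Beta
Overall: Compound 1 1504/3169 = 47.5%, Protocol Beta 2197/4451 = 49.4% → Protocol Beta
Protocol Beta wins overall and in every disease group — no reversal.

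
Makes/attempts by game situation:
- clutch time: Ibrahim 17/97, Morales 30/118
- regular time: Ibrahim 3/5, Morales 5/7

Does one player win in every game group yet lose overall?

No

Clutch time: Ibrahim 17/97 = 17.5%, Morales 30/118 = 25.4% → Morales
Regular time: Ibrahim 3/5 = 60.0%, Morales 5/7 = 71.4% → Morales
Overall: Ibrahim 20/102 = 19.6%, Morales 35/125 = 28.0% → Morales
Morales wins overall and in every game group — no reversal.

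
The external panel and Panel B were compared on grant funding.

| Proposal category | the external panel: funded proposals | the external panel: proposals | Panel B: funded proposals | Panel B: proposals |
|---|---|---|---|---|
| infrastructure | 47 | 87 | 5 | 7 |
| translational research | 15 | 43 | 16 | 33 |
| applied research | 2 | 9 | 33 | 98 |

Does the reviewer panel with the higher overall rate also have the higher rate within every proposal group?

Infrastructure: the external panel 47/87 = 54.0%, Panel B 5/7 = 71.4% → Panel B
Translational research: the external panel 15/43 = 34.9%, Panel B 16/33 = 48.5% → Panel B
Applied research: the external panel 2/9 = 22.2%, Panel B 33/98 = 33.7% → Panel B
Overall: the external panel 64/139 = 46.0%, Panel B 54/138 = 39.1% → the external panel
Panel B wins each proposal group but the external panel wins overall — the comparison reverses. Panel B's proposals skew toward applied research, which has a lower base rate.

No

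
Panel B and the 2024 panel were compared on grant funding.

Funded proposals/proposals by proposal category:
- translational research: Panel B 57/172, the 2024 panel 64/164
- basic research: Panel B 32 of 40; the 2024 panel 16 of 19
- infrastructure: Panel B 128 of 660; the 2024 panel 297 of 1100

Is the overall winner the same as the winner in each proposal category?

Yes

Translational research: Panel B 57/172 = 33.1%, the 2024 panel 64/164 = 39.0% → the 2024 panel
Basic research: Panel B 32/40 = 80.0%, the 2024 panel 16/19 = 84.2% → the 2024 panel
Infrastructure: Panel B 128/660 = 19.4%, the 2024 panel 297/1100 = 27.0% → the 2024 panel
Overall: Panel B 217/872 = 24.9%, the 2024 panel 377/1283 = 29.4% → the 2024 panel
The 2024 panel wins overall and in every proposal group — no reversal.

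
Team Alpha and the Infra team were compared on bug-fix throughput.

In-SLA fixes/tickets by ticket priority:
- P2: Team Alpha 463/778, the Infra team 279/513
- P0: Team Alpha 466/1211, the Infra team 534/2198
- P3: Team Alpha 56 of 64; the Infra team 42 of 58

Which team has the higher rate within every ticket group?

P2: Team Alpha 463/778 = 59.5%, the Infra team 279/513 = 54.4% → Team Alpha
P0: Team Alpha 466/1211 = 38.5%, the Infra team 534/2198 = 24.3% → Team Alpha
P3: Team Alpha 56/64 = 87.5%, the Infra team 42/58 = 72.4% → Team Alpha
Team Alpha has the higher rate in all 3 groups.

Team Alpha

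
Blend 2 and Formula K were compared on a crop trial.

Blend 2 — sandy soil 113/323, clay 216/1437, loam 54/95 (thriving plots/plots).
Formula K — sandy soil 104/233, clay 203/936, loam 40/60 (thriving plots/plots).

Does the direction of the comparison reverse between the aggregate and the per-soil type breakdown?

Sandy soil: Blend 2 113/323 = 35.0%, Formula K 104/233 = 44.6% → Formula K
Clay: Blend 2 216/1437 = 15.0%, Formula K 203/936 = 21.7% → Formula K
Loam: Blend 2 54/95 = 56.8%, Formula K 40/60 = 66.7% → Formula K
Overall: Blend 2 383/1855 = 20.6%, Formula K 347/1229 = 28.2% → Formula K
Formula K wins overall and in every soil group — no reversal.

No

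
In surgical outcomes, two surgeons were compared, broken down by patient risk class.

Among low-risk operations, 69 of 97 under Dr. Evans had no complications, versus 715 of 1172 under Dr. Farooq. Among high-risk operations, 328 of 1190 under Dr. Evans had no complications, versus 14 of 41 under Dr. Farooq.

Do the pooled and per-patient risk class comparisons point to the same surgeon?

Low-risk: Dr. Evans 69/97 = 71.1%, Dr. Farooq 715/1172 = 61.0% → Dr. Evans
High-risk: Dr. Evans 328/1190 = 27.6%, Dr. Farooq 14/41 = 34.1% → Dr. Farooq
Overall: Dr. Evans 397/1287 = 30.8%, Dr. Farooq 729/1213 = 60.1% → Dr. Farooq
Neither sweeps: Dr. Evans wins 1 of 2 groups, Dr. Farooq wins 1. Dr. Farooq wins overall but not every group — no Simpson reversal.

No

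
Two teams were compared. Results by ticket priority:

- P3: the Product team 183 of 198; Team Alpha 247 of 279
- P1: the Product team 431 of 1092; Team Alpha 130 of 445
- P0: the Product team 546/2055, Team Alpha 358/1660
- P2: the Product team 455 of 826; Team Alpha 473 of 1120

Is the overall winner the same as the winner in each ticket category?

Yes

P3: the Product team 183/198 = 92.4%, Team Alpha 247/279 = 88.5% → the Product team
P1: the Product team 431/1092 = 39.5%, Team Alpha 130/445 = 29.2% → the Product team
P0: the Product team 546/2055 = 26.6%, Team Alpha 358/1660 = 21.6% → the Product team
P2: the Product team 455/826 = 55.1%, Team Alpha 473/1120 = 42.2% → the Product team
Overall: the Product team 1615/4171 = 38.7%, Team Alpha 1208/3504 = 34.5% → the Product team
The Product team wins overall and in every ticket group — no reversal.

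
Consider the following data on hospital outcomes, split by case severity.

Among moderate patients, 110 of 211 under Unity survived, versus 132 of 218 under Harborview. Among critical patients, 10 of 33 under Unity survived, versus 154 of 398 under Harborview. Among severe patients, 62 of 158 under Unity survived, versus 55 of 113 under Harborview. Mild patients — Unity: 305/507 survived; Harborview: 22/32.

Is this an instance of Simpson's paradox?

Moderate: Unity 110/211 = 52.1%, Harborview 132/218 = 60.6% → Harborview
Critical: Unity 10/33 = 30.3%, Harborview 154/398 = 38.7% → Harborview
Severe: Unity 62/158 = 39.2%, Harborview 55/113 = 48.7% → Harborview
Mild: Unity 305/507 = 60.2%, Harborview 22/32 = 68.8% → Harborview
Overall: Unity 487/909 = 53.6%, Harborview 363/761 = 47.7% → Unity
Harborview wins each case group but Unity wins overall — the comparison reverses. Harborview's patients skew toward critical, which has a lower base rate.

Yes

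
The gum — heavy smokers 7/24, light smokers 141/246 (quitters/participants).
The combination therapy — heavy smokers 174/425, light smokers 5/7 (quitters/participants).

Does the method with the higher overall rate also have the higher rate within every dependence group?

Heavy smokers: the gum 7/24 = 29.2%, the combination therapy 174/425 = 40.9% → the combination therapy
Light smokers: the gum 141/246 = 57.3%, the combination therapy 5/7 = 71.4% → the combination therapy
Overall: the gum 148/270 = 54.8%, the combination therapy 179/432 = 41.4% → the gum
The combination therapy wins each dependence group but the gum wins overall — the comparison reverses. The combination therapy's participants skew toward heavy smokers, which has a lower base rate.

No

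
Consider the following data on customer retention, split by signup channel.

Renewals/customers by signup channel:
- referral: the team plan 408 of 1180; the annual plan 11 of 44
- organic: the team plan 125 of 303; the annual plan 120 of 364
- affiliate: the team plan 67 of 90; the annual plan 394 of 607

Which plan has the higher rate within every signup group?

Referral: the team plan 408/1180 = 34.6%, the annual plan 11/44 = 25.0% → the team plan
Organic: the team plan 125/303 = 41.3%, the annual plan 120/364 = 33.0% → the team plan
Affiliate: the team plan 67/90 = 74.4%, the annual plan 394/607 = 64.9% → the team plan
The team plan has the higher rate in all 3 groups.

the team plan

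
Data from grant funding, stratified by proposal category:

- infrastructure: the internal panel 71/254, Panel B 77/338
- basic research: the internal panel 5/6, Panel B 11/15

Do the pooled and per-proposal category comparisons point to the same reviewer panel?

Yes

Infrastructure: the internal panel 71/254 = 28.0%, Panel B 77/338 = 22.8% → the internal panel
Basic research: the internal panel 5/6 = 83.3%, Panel B 11/15 = 73.3% → the internal panel
Overall: the internal panel 76/260 = 29.2%, Panel B 88/353 = 24.9% → the internal panel
The internal panel wins overall and in every proposal group — no reversal.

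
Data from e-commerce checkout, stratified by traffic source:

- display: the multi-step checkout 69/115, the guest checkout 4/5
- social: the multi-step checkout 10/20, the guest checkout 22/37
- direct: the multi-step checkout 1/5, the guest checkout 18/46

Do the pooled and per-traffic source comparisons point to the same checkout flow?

No

Display: the multi-step checkout 69/115 = 60.0%, the guest checkout 4/5 = 80.0% → the guest checkout
Social: the multi-step checkout 10/20 = 50.0%, the guest checkout 22/37 = 59.5% → the guest checkout
Direct: the multi-step checkout 1/5 = 20.0%, the guest checkout 18/46 = 39.1% → the guest checkout
Overall: the multi-step checkout 80/140 = 57.1%, the guest checkout 44/88 = 50.0% → the multi-step checkout
The guest checkout wins each traffic group but the multi-step checkout wins overall — the comparison reverses. The guest checkout's sessions skew toward direct, which has a lower base rate.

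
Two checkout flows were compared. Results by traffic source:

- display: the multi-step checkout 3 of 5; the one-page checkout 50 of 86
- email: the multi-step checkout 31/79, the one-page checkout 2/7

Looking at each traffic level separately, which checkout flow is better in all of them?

the multi-step checkout

Display: the multi-step checkout 3/5 = 60.0%, the one-page checkout 50/86 = 58.1% → the multi-step checkout
Email: the multi-step checkout 31/79 = 39.2%, the one-page checkout 2/7 = 28.6% → the multi-step checkout
The multi-step checkout has the higher rate in both groups.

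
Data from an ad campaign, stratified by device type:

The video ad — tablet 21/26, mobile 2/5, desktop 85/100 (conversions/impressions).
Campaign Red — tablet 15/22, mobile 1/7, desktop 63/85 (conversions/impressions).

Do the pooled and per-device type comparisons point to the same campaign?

Tablet: the video ad 21/26 = 80.8%, Campaign Red 15/22 = 68.2% → the video ad
Mobile: the video ad 2/5 = 40.0%, Campaign Red 1/7 = 14.3% → the video ad
Desktop: the video ad 85/100 = 85.0%, Campaign Red 63/85 = 74.1% → the video ad
Overall: the video ad 108/131 = 82.4%, Campaign Red 79/114 = 69.3% → the video ad
The video ad wins overall and in every device group — no reversal.

Yes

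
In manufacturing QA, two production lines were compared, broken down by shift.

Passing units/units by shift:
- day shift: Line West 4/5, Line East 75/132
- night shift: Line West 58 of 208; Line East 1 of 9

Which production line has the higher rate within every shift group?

Line West

Day shift: Line West 4/5 = 80.0%, Line East 75/132 = 56.8% → Line West
Night shift: Line West 58/208 = 27.9%, Line East 1/9 = 11.1% → Line West
Line West has the higher rate in both groups.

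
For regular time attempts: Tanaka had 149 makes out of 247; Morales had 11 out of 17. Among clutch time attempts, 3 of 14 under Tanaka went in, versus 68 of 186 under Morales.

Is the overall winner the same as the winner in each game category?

Regular time: Tanaka 149/247 = 60.3%, Morales 11/17 = 64.7% → Morales
Clutch time: Tanaka 3/14 = 21.4%, Morales 68/186 = 36.6% → Morales
Overall: Tanaka 152/261 = 58.2%, Morales 79/203 = 38.9% → Tanaka
Morales wins each game group but Tanaka wins overall — the comparison reverses. Morales's attempts skew toward clutch time, which has a lower base rate.

No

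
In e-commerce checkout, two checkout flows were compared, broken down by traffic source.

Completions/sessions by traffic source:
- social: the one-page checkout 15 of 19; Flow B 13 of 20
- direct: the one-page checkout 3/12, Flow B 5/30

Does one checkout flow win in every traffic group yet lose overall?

No

Social: the one-page checkout 15/19 = 78.9%, Flow B 13/20 = 65.0% → the one-page checkout
Direct: the one-page checkout 3/12 = 25.0%, Flow B 5/30 = 16.7% → the one-page checkout
Overall: the one-page checkout 18/31 = 58.1%, Flow B 18/50 = 36.0% → the one-page checkout
The one-page checkout wins overall and in every traffic group — no reversal.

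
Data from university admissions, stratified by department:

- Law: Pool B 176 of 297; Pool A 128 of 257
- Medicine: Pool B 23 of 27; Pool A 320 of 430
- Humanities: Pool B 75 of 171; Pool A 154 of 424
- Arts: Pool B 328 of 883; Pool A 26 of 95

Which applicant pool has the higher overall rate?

Law: Pool B 176/297 = 59.3%, Pool A 128/257 = 49.8% → Pool B
Medicine: Pool B 23/27 = 85.2%, Pool A 320/430 = 74.4% → Pool B
Humanities: Pool B 75/171 = 43.9%, Pool A 154/424 = 36.3% → Pool B
Arts: Pool B 328/883 = 37.1%, Pool A 26/95 = 27.4% → Pool B
Overall: Pool B 602/1378 = 43.7%, Pool A 628/1206 = 52.1% → Pool A
(Pool B wins every department group but Pool A wins overall — Pool B's applicants skew toward the low-rate Arts group.)

Pool A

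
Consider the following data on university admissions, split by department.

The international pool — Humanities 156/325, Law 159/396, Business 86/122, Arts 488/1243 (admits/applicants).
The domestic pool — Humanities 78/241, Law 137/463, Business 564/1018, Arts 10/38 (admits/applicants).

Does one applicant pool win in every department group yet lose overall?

Humanities: the international pool 156/325 = 48.0%, the domestic pool 78/241 = 32.4% → the international pool
Law: the international pool 159/396 = 40.2%, the domestic pool 137/463 = 29.6% → the international pool
Business: the international pool 86/122 = 70.5%, the domestic pool 564/1018 = 55.4% → the international pool
Arts: the international pool 488/1243 = 39.3%, the domestic pool 10/38 = 26.3% → the international pool
Overall: the international pool 889/2086 = 42.6%, the domestic pool 789/1760 = 44.8% → the domestic pool
The international pool wins each department group but the domestic pool wins overall — the comparison reverses. The international pool's applicants skew toward Arts, which has a lower base rate.

Yes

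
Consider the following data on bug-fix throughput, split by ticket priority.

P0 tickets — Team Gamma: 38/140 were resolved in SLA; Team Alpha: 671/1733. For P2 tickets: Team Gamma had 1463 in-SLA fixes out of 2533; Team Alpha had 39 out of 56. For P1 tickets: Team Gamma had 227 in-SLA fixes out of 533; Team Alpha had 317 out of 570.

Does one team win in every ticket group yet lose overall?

Yes

P0: Team Gamma 38/140 = 27.1%, Team Alpha 671/1733 = 38.7% → Team Alpha
P2: Team Gamma 1463/2533 = 57.8%, Team Alpha 39/56 = 69.6% → Team Alpha
P1: Team Gamma 227/533 = 42.6%, Team Alpha 317/570 = 55.6% → Team Alpha
Overall: Team Gamma 1728/3206 = 53.9%, Team Alpha 1027/2359 = 43.5% → Team Gamma
Team Alpha wins each ticket group but Team Gamma wins overall — the comparison reverses. Team Alpha's tickets skew toward P0, which has a lower base rate.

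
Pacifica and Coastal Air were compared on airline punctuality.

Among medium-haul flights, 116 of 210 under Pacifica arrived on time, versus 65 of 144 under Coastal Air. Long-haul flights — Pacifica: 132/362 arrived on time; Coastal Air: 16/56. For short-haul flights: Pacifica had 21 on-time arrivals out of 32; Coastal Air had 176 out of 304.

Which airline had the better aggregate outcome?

Medium-haul: Pacifica 116/210 = 55.2%, Coastal Air 65/144 = 45.1% → Pacifica
Long-haul: Pacifica 132/362 = 36.5%, Coastal Air 16/56 = 28.6% → Pacifica
Short-haul: Pacifica 21/32 = 65.6%, Coastal Air 176/304 = 57.9% → Pacifica
Overall: Pacifica 269/604 = 44.5%, Coastal Air 257/504 = 51.0% → Coastal Air
(Pacifica wins every route group but Coastal Air wins overall — Pacifica's flights skew toward the low-rate long-haul group.)

Coastal Air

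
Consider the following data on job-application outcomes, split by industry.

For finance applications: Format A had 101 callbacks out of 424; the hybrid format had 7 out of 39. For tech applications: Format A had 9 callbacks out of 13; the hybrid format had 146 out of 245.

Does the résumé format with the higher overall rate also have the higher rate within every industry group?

No

Finance: Format A 101/424 = 23.8%, the hybrid format 7/39 = 17.9% → Format A
Tech: Format A 9/13 = 69.2%, the hybrid format 146/245 = 59.6% → Format A
Overall: Format A 110/437 = 25.2%, the hybrid format 153/284 = 53.9% → the hybrid format
Format A wins each industry group but the hybrid format wins overall — the comparison reverses. Format A's applications skew toward finance, which has a lower base rate.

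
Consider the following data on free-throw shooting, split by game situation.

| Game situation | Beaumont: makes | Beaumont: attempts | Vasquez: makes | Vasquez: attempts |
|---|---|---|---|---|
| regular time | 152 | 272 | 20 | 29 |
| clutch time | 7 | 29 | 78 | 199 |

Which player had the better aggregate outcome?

Regular time: Beaumont 152/272 = 55.9%, Vasquez 20/29 = 69.0% → Vasquez
Clutch time: Beaumont 7/29 = 24.1%, Vasquez 78/199 = 39.2% → Vasquez
Overall: Beaumont 159/301 = 52.8%, Vasquez 98/228 = 43.0% → Beaumont
(Vasquez wins every game group but Beaumont wins overall — Vasquez's attempts skew toward the low-rate clutch time group.)

Beaumont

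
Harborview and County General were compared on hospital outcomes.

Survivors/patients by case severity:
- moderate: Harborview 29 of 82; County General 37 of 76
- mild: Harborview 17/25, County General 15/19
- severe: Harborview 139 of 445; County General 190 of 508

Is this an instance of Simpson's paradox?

Moderate: Harborview 29/82 = 35.4%, County General 37/76 = 48.7% → County General
Mild: Harborview 17/25 = 68.0%, County General 15/19 = 78.9% → County General
Severe: Harborview 139/445 = 31.2%, County General 190/508 = 37.4% → County General
Overall: Harborview 185/552 = 33.5%, County General 242/603 = 40.1% → County General
County General wins overall and in every case group — no reversal.

No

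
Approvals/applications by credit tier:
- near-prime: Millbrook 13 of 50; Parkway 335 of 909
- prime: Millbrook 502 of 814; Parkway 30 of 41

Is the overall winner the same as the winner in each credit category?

Near-prime: Millbrook 13/50 = 26.0%, Parkway 335/909 = 36.9% → Parkway
Prime: Millbrook 502/814 = 61.7%, Parkway 30/41 = 73.2% → Parkway
Overall: Millbrook 515/864 = 59.6%, Parkway 365/950 = 38.4% → Millbrook
Parkway wins each credit group but Millbrook wins overall — the comparison reverses. Parkway's applications skew toward near-prime, which has a lower base rate.

No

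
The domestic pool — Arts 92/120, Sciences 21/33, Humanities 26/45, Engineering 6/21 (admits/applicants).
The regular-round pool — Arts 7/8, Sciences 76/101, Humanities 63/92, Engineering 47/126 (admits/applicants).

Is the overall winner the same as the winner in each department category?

No

Arts: the domestic pool 92/120 = 76.7%, the regular-round pool 7/8 = 87.5% → the regular-round pool
Sciences: the domestic pool 21/33 = 63.6%, the regular-round pool 76/101 = 75.2% → the regular-round pool
Humanities: the domestic pool 26/45 = 57.8%, the regular-round pool 63/92 = 68.5% → the regular-round pool
Engineering: the domestic pool 6/21 = 28.6%, the regular-round pool 47/126 = 37.3% → the regular-round pool
Overall: the domestic pool 145/219 = 66.2%, the regular-round pool 193/327 = 59.0% → the domestic pool
The regular-round pool wins each department group but the domestic pool wins overall — the comparison reverses. The regular-round pool's applicants skew toward Engineering, which has a lower base rate.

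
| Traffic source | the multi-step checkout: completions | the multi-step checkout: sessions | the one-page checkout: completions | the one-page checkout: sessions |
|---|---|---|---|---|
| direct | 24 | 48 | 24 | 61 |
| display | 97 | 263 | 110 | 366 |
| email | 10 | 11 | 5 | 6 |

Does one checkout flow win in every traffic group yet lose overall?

No

Direct: the multi-step checkout 24/48 = 50.0%, the one-page checkout 24/61 = 39.3% → the multi-step checkout
Display: the multi-step checkout 97/263 = 36.9%, the one-page checkout 110/366 = 30.1% → the multi-step checkout
Email: the multi-step checkout 10/11 = 90.9%, the one-page checkout 5/6 = 83.3% → the multi-step checkout
Overall: the multi-step checkout 131/322 = 40.7%, the one-page checkout 139/433 = 32.1% → the multi-step checkout
The multi-step checkout wins overall and in every traffic group — no reversal.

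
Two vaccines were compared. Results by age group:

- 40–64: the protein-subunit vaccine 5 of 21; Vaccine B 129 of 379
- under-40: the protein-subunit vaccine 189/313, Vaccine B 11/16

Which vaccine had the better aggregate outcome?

40–64: the protein-subunit vaccine 5/21 = 23.8%, Vaccine B 129/379 = 34.0% → Vaccine B
Under-40: the protein-subunit vaccine 189/313 = 60.4%, Vaccine B 11/16 = 68.8% → Vaccine B
Overall: the protein-subunit vaccine 194/334 = 58.1%, Vaccine B 140/395 = 35.4% → the protein-subunit vaccine
(Vaccine B wins every age group but the protein-subunit vaccine wins overall — Vaccine B's recipients skew toward the low-rate 40–64 group.)

the protein-subunit vaccine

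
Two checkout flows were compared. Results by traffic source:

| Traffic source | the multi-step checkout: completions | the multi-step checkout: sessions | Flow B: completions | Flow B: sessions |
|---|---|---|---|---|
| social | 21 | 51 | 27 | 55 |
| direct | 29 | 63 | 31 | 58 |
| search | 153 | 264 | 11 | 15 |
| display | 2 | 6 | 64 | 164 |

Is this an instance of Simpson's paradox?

Yes

Social: the multi-step checkout 21/51 = 41.2%, Flow B 27/55 = 49.1% → Flow B
Direct: the multi-step checkout 29/63 = 46.0%, Flow B 31/58 = 53.4% → Flow B
Search: the multi-step checkout 153/264 = 58.0%, Flow B 11/15 = 73.3% → Flow B
Display: the multi-step checkout 2/6 = 33.3%, Flow B 64/164 = 39.0% → Flow B
Overall: the multi-step checkout 205/384 = 53.4%, Flow B 133/292 = 45.5% → the multi-step checkout
Flow B wins each traffic group but the multi-step checkout wins overall — the comparison reverses. Flow B's sessions skew toward display, which has a lower base rate.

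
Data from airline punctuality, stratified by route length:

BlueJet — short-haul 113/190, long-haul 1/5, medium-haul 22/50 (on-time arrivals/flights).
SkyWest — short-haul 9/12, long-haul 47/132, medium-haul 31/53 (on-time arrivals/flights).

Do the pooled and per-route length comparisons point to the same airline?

No

Short-haul: BlueJet 113/190 = 59.5%, SkyWest 9/12 = 75.0% → SkyWest
Long-haul: BlueJet 1/5 = 20.0%, SkyWest 47/132 = 35.6% → SkyWest
Medium-haul: BlueJet 22/50 = 44.0%, SkyWest 31/53 = 58.5% → SkyWest
Overall: BlueJet 136/245 = 55.5%, SkyWest 87/197 = 44.2% → BlueJet
SkyWest wins each route group but BlueJet wins overall — the comparison reverses. SkyWest's flights skew toward long-haul, which has a lower base rate.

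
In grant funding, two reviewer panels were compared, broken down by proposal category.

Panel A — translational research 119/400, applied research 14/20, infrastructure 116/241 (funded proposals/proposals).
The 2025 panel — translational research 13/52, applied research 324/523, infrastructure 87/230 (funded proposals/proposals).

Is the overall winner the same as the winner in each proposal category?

Translational research: Panel A 119/400 = 29.8%, the 2025 panel 13/52 = 25.0% → Panel A
Applied research: Panel A 14/20 = 70.0%, the 2025 panel 324/523 = 62.0% → Panel A
Infrastructure: Panel A 116/241 = 48.1%, the 2025 panel 87/230 = 37.8% → Panel A
Overall: Panel A 249/661 = 37.7%, the 2025 panel 424/805 = 52.7% → the 2025 panel
Panel A wins each proposal group but the 2025 panel wins overall — the comparison reverses. Panel A's proposals skew toward translational research, which has a lower base rate.

No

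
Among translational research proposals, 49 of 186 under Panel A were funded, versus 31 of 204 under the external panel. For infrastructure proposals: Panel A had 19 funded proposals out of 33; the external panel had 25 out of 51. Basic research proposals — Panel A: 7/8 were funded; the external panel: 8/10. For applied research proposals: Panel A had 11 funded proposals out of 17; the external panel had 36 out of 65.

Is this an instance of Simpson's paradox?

No

Translational research: Panel A 49/186 = 26.3%, the external panel 31/204 = 15.2% → Panel A
Infrastructure: Panel A 19/33 = 57.6%, the external panel 25/51 = 49.0% → Panel A
Basic research: Panel A 7/8 = 87.5%, the external panel 8/10 = 80.0% → Panel A
Applied research: Panel A 11/17 = 64.7%, the external panel 36/65 = 55.4% → Panel A
Overall: Panel A 86/244 = 35.2%, the external panel 100/330 = 30.3% → Panel A
Panel A wins overall and in every proposal group — no reversal.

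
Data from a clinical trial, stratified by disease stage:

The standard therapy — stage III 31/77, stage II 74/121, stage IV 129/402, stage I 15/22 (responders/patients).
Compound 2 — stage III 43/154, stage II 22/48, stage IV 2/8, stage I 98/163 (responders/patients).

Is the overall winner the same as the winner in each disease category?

Stage III: the standard therapy 31/77 = 40.3%, Compound 2 43/154 = 27.9% → the standard therapy
Stage II: the standard therapy 74/121 = 61.2%, Compound 2 22/48 = 45.8% → the standard therapy
Stage IV: the standard therapy 129/402 = 32.1%, Compound 2 2/8 = 25.0% → the standard therapy
Stage I: the standard therapy 15/22 = 68.2%, Compound 2 98/163 = 60.1% → the standard therapy
Overall: the standard therapy 249/622 = 40.0%, Compound 2 165/373 = 44.2% → Compound 2
The standard therapy wins each disease group but Compound 2 wins overall — the comparison reverses. The standard therapy's patients skew toward stage IV, which has a lower base rate.

No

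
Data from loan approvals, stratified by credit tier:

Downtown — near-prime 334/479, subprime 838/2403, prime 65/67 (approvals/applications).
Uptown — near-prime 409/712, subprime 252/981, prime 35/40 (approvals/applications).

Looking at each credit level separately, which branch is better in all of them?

Near-prime: Downtown 334/479 = 69.7%, Uptown 409/712 = 57.4% → Downtown
Subprime: Downtown 838/2403 = 34.9%, Uptown 252/981 = 25.7% → Downtown
Prime: Downtown 65/67 = 97.0%, Uptown 35/40 = 87.5% → Downtown
Downtown has the higher rate in all 3 groups.

Downtown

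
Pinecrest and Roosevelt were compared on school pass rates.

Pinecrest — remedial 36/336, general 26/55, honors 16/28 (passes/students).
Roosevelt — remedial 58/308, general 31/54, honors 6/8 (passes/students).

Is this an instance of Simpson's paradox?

Remedial: Pinecrest 36/336 = 10.7%, Roosevelt 58/308 = 18.8% → Roosevelt
General: Pinecrest 26/55 = 47.3%, Roosevelt 31/54 = 57.4% → Roosevelt
Honors: Pinecrest 16/28 = 57.1%, Roosevelt 6/8 = 75.0% → Roosevelt
Overall: Pinecrest 78/419 = 18.6%, Roosevelt 95/370 = 25.7% → Roosevelt
Roosevelt wins overall and in every student group — no reversal.

No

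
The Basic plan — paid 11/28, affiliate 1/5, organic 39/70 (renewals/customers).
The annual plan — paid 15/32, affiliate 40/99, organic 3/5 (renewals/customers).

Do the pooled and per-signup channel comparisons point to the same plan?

Paid: the Basic plan 11/28 = 39.3%, the annual plan 15/32 = 46.9% → the annual plan
Affiliate: the Basic plan 1/5 = 20.0%, the annual plan 40/99 = 40.4% → the annual plan
Organic: the Basic plan 39/70 = 55.7%, the annual plan 3/5 = 60.0% → the annual plan
Overall: the Basic plan 51/103 = 49.5%, the annual plan 58/136 = 42.6% → the Basic plan
The annual plan wins each signup group but the Basic plan wins overall — the comparison reverses. The annual plan's customers skew toward affiliate, which has a lower base rate.

No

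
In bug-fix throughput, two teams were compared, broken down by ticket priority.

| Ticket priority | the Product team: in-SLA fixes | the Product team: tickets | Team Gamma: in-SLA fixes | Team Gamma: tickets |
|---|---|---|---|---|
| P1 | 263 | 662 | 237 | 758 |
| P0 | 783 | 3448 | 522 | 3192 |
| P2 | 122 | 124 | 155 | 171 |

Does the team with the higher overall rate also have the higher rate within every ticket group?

P1: the Product team 263/662 = 39.7%, Team Gamma 237/758 = 31.3% → the Product team
P0: the Product team 783/3448 = 22.7%, Team Gamma 522/3192 = 16.4% → the Product team
P2: the Product team 122/124 = 98.4%, Team Gamma 155/171 = 90.6% → the Product team
Overall: the Product team 1168/4234 = 27.6%, Team Gamma 914/4121 = 22.2% → the Product team
The Product team wins overall and in every ticket group — no reversal.

Yes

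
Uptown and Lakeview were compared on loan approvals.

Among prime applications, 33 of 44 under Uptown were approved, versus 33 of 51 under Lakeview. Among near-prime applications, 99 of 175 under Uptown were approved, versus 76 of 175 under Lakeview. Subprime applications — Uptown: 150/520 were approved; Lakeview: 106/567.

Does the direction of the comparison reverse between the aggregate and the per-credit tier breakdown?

No

Prime: Uptown 33/44 = 75.0%, Lakeview 33/51 = 64.7% → Uptown
Near-prime: Uptown 99/175 = 56.6%, Lakeview 76/175 = 43.4% → Uptown
Subprime: Uptown 150/520 = 28.8%, Lakeview 106/567 = 18.7% → Uptown
Overall: Uptown 282/739 = 38.2%, Lakeview 215/793 = 27.1% → Uptown
Uptown wins overall and in every credit group — no reversal.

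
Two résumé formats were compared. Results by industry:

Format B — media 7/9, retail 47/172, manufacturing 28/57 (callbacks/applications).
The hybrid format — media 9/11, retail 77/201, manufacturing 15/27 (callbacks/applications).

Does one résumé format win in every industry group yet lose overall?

Media: Format B 7/9 = 77.8%, the hybrid format 9/11 = 81.8% → the hybrid format
Retail: Format B 47/172 = 27.3%, the hybrid format 77/201 = 38.3% → the hybrid format
Manufacturing: Format B 28/57 = 49.1%, the hybrid format 15/27 = 55.6% → the hybrid format
Overall: Format B 82/238 = 34.5%, the hybrid format 101/239 = 42.3% → the hybrid format
The hybrid format wins overall and in every industry group — no reversal.

No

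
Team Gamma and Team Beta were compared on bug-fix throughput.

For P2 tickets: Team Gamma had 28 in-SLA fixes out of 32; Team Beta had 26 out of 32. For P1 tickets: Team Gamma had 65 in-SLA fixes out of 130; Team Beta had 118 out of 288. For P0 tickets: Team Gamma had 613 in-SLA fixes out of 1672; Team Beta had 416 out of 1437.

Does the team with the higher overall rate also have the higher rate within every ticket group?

Yes

P2: Team Gamma 28/32 = 87.5%, Team Beta 26/32 = 81.2% → Team Gamma
P1: Team Gamma 65/130 = 50.0%, Team Beta 118/288 = 41.0% → Team Gamma
P0: Team Gamma 613/1672 = 36.7%, Team Beta 416/1437 = 28.9% → Team Gamma
Overall: Team Gamma 706/1834 = 38.5%, Team Beta 560/1757 = 31.9% → Team Gamma
Team Gamma wins overall and in every ticket group — no reversal.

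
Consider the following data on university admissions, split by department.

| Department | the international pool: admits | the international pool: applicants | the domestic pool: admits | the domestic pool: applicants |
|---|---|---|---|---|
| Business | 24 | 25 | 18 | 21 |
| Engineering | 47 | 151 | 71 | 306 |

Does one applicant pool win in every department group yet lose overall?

Business: the international pool 24/25 = 96.0%, the domestic pool 18/21 = 85.7% → the international pool
Engineering: the international pool 47/151 = 31.1%, the domestic pool 71/306 = 23.2% → the international pool
Overall: the international pool 71/176 = 40.3%, the domestic pool 89/327 = 27.2% → the international pool
The international pool wins overall and in every department group — no reversal.

No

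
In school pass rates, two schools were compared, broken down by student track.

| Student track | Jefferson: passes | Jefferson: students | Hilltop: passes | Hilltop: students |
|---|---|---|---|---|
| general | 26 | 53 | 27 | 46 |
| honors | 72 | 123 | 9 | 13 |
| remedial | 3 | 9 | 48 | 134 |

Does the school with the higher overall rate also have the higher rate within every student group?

No

General: Jefferson 26/53 = 49.1%, Hilltop 27/46 = 58.7% → Hilltop
Honors: Jefferson 72/123 = 58.5%, Hilltop 9/13 = 69.2% → Hilltop
Remedial: Jefferson 3/9 = 33.3%, Hilltop 48/134 = 35.8% → Hilltop
Overall: Jefferson 101/185 = 54.6%, Hilltop 84/193 = 43.5% → Jefferson
Hilltop wins each student group but Jefferson wins overall — the comparison reverses. Hilltop's students skew toward remedial, which has a lower base rate.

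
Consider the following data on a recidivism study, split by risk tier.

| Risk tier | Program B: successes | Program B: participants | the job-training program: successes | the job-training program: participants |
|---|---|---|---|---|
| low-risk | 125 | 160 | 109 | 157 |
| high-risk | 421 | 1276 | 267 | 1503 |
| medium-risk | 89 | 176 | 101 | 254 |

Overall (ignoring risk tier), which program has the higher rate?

Low-risk: Program B 125/160 = 78.1%, the job-training program 109/157 = 69.4% → Program B
High-risk: Program B 421/1276 = 33.0%, the job-training program 267/1503 = 17.8% → Program B
Medium-risk: Program B 89/176 = 50.6%, the job-training program 101/254 = 39.8% → Program B
Overall: Program B 635/1612 = 39.4%, the job-training program 477/1914 = 24.9% → Program B

Program B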